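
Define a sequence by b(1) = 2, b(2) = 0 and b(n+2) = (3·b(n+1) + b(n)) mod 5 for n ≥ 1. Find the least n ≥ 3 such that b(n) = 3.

7

Computing terms: b(1) = 2; b(2) = 0; b(3) = 2; b(4) = 1; b(5) = 0; b(6) = 1; b(7) = 3; b(8) = 0; b(9) = 3; b(10) = 4; b(11) = 0; b(12) = 4; b(13) = 2; b(14) = 0.
The sequence repeats with period 12.
The value 3 first appears (with n ≥ 3) at b(7).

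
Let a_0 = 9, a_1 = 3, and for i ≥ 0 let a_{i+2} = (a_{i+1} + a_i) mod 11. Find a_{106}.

3

a_0 = 9, a_1 = 3, a_2 = 1, a_3 = 4, a_4 = 5, a_5 = 9, a_6 = 3.
Since (a_5, a_6) = (a_0, a_1) = (9, 3) (two consecutive terms determine the rest), the sequence is periodic with period 5.
So a_{106} = a_{0 + ((106-0) mod 5)} = a_1 = 3.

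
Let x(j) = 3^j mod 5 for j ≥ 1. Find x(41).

Computing terms: x(1) = 3,  x(2) = 4,  x(3) = 2,  x(4) = 1,  x(5) = 3.
The sequence repeats with period 4.
(41 - 1) mod 4 = 0, so x(41) = x(1) = 3.

3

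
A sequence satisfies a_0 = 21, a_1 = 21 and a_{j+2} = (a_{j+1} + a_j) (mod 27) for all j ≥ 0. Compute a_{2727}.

18

We have a_0 = 21; a_1 = 21; a_2 = 15; a_3 = 9; a_4 = 24; a_5 = 6; a_6 = 3; a_7 = 9; a_8 = 12; a_9 = 21; a_{10} = 6; a_{11} = 0; a_{12} = 6; a_{13} = 6; a_{14} = 12; a_{15} = 18; a_{16} = 3; a_{17} = 21; a_{18} = 24; a_{19} = 18; a_{20} = 15; a_{21} = 6; a_{22} = 21; a_{23} = 0; a_{24} = 21; a_{25} = 21.
Since (a_{24}, a_{25}) = (a_0, a_1) = (21, 21) (two consecutive terms determine the rest), the sequence is periodic with period 24.
So a_{2727} = a_{0 + ((2727-0) mod 24)} = a_{15} = 18.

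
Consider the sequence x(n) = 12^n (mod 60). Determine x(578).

x(0) = 1, x(1) = 12, x(2) = 24, x(3) = 48, x(4) = 36, x(5) = 12.
Since x(5) = x(1) = 12, the sequence is eventually periodic: after a pre-period of length 1 it cycles with period 4.
For n ≥ 1, x(n) depends only on (n - 1) mod 4. (578 - 1) mod 4 = 1, so x(578) = x(2) = 24.

24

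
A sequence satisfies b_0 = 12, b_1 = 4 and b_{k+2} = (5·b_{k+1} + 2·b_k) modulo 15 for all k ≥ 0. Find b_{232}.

We have b_0 = 12; b_1 = 4; b_2 = 14; b_3 = 3; b_4 = 13; b_5 = 11; b_6 = 6; b_7 = 7; b_8 = 2; b_9 = 9; b_{10} = 4; b_{11} = 8; b_{12} = 3; b_{13} = 1; b_{14} = 11; b_{15} = 12; b_{16} = 7; b_{17} = 14; b_{18} = 9; b_{19} = 13; b_{20} = 8; b_{21} = 6; b_{22} = 1; b_{23} = 2; b_{24} = 12; b_{25} = 4.
The sequence repeats with period 24.
So b_{232} = b_{0 + ((232-0) mod 24)} = b_{16} = 7.

7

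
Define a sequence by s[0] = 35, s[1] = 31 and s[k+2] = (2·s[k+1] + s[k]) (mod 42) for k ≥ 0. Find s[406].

29

Listing terms: s[0] = 35, s[1] = 31, s[2] = 13, s[3] = 15, s[4] = 1, s[5] = 17, s[6] = 35, s[7] = 3, s[8] = 41, s[9] = 1, s[10] = 1, s[11] = 3, s[12] = 7, s[13] = 17, s[14] = 41, s[15] = 15, s[16] = 29, s[17] = 31, s[18] = 7, s[19] = 3, s[20] = 13, s[21] = 29, s[22] = 29, s[23] = 3, s[24] = 35, s[25] = 31.
The sequence repeats with period 24.
So s[406] = s[0 + ((406-0) mod 24)] = s[22] = 29.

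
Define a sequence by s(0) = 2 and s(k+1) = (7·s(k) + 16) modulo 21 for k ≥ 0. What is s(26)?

s(0) = 2; s(1) = 9; s(2) = 16; s(3) = 2.
The sequence repeats with period 3.
(26 - 0) mod 3 = 2, so s(26) = s(2) = 16.

16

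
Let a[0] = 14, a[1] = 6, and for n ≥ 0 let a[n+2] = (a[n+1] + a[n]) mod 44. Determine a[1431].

6

Computing terms: a[0] = 14, a[1] = 6, a[2] = 20, a[3] = 26, a[4] = 2, a[5] = 28, a[6] = 30, a[7] = 14, a[8] = 0, a[9] = 14, a[10] = 14, a[11] = 28, a[12] = 42, a[13] = 26, a[14] = 24, a[15] = 6, a[16] = 30, a[17] = 36, a[18] = 22, a[19] = 14, a[20] = 36, a[21] = 6, a[22] = 42, a[23] = 4, a[24] = 2, a[25] = 6, a[26] = 8, a[27] = 14, a[28] = 22, a[29] = 36, a[30] = 14, a[31] = 6.
Since (a[30], a[31]) = (a[0], a[1]) = (14, 6) (two consecutive terms determine the rest), the sequence is periodic with period 30.
So a[1431] = a[0 + ((1431-0) mod 30)] = a[21] = 6.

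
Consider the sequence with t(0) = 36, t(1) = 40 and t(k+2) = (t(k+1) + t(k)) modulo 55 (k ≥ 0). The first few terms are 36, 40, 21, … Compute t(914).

38

Listing terms: t(0) = 36, t(1) = 40, t(2) = 21, t(3) = 6, t(4) = 27, t(5) = 33, t(6) = 5, t(7) = 38, t(8) = 43, t(9) = 26, t(10) = 14, t(11) = 40, t(12) = 54, t(13) = 39, t(14) = 38, t(15) = 22, t(16) = 5, t(17) = 27, t(18) = 32, t(19) = 4, t(20) = 36, t(21) = 40.
The sequence repeats with period 20.
(914 - 0) mod 20 = 14, so t(914) = t(14) = 38.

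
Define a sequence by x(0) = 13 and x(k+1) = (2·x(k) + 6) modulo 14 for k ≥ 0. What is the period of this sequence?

3

Computing terms: x(0) = 13, x(1) = 4, x(2) = 0, x(3) = 6, x(4) = 4.
Since x(4) = x(1) = 4, the sequence is eventually periodic: after a pre-period of length 1 it cycles with period 3.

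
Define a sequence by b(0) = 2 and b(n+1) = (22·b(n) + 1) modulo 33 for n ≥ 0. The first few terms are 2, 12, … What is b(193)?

Listing terms: b(0) = 2,  b(1) = 12,  b(2) = 1,  b(3) = 23,  b(4) = 12.
Since b(4) = b(1) = 12, the sequence is eventually periodic: after a pre-period of length 1 it cycles with period 3.
For n ≥ 1, b(n) depends only on (n - 1) mod 3. (193 - 1) mod 3 = 0, so b(193) = b(1) = 12.

12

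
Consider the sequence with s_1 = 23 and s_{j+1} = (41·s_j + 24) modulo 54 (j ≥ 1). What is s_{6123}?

35

Listing terms: s_1 = 23, s_2 = 49, s_3 = 35, s_4 = 1, s_5 = 11, s_6 = 43, s_7 = 5, s_8 = 13, s_9 = 17, s_{10} = 19, s_{11} = 47, s_{12} = 7, s_{13} = 41, s_{14} = 31, s_{15} = 53, s_{16} = 37, s_{17} = 29, s_{18} = 25, s_{19} = 23.
Since s_{19} = s_1 = 23, the sequence is periodic with period 18.
So s_{6123} = s_{1 + ((6123-1) mod 18)} = s_3 = 35.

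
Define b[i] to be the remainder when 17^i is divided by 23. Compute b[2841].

14

Computing terms: b[1] = 17,  b[2] = 13,  b[3] = 14,  b[4] = 8,  b[5] = 21,  b[6] = 12,  b[7] = 20,  b[8] = 18,  b[9] = 7,  b[10] = 4,  b[11] = 22,  b[12] = 6,  b[13] = 10,  b[14] = 9,  b[15] = 15,  b[16] = 2,  b[17] = 11,  b[18] = 3,  b[19] = 5,  b[20] = 16,  b[21] = 19,  b[22] = 1,  b[23] = 17.
Since b[23] = b[1] = 17, the sequence is periodic with period 22.
(2841 - 1) mod 22 = 2, so b[2841] = b[3] = 14.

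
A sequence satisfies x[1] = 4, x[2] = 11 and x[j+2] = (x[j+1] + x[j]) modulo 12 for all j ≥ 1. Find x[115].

We have x[1] = 4; x[2] = 11; x[3] = 3; x[4] = 2; x[5] = 5; x[6] = 7; x[7] = 0; x[8] = 7; x[9] = 7; x[10] = 2; x[11] = 9; x[12] = 11; x[13] = 8; x[14] = 7; x[15] = 3; x[16] = 10; x[17] = 1; x[18] = 11; x[19] = 0; x[20] = 11; x[21] = 11; x[22] = 10; x[23] = 9; x[24] = 7; x[25] = 4; x[26] = 11.
The sequence repeats with period 24.
(115 - 1) mod 24 = 18, so x[115] = x[19] = 0.

0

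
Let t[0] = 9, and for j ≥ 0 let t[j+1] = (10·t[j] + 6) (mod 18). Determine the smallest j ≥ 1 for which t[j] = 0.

t[0] = 9,  t[1] = 6,  t[2] = 12,  t[3] = 0,  t[4] = 6.
Since t[4] = t[1] = 6, the sequence is eventually periodic: after a pre-period of length 1 it cycles with period 3.
The value 0 first appears (with j ≥ 1) at t[3].

3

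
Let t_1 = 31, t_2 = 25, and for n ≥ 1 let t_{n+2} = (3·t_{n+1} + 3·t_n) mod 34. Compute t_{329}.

13

We have t_1 = 31; t_2 = 25; t_3 = 32; t_4 = 1; t_5 = 31; t_6 = 28; t_7 = 7; t_8 = 3; t_9 = 30; t_{10} = 31; t_{11} = 13; t_{12} = 30; t_{13} = 27; t_{14} = 1; t_{15} = 16; t_{16} = 17; t_{17} = 31; t_{18} = 8; t_{19} = 15; t_{20} = 1; t_{21} = 14; t_{22} = 11; t_{23} = 7; t_{24} = 20; t_{25} = 13; t_{26} = 31; t_{27} = 30; t_{28} = 13; t_{29} = 27; t_{30} = 18; t_{31} = 33; t_{32} = 17; t_{33} = 14; t_{34} = 25; t_{35} = 15; t_{36} = 18; t_{37} = 31; t_{38} = 11; t_{39} = 24; t_{40} = 3; t_{41} = 13; t_{42} = 14; t_{43} = 13; t_{44} = 13; t_{45} = 10; t_{46} = 1; t_{47} = 33; t_{48} = 0; t_{49} = 31; t_{50} = 25.
Since (t_{49}, t_{50}) = (t_1, t_2) = (31, 25) (two consecutive terms determine the rest), the sequence is periodic with period 48.
(329 - 1) mod 48 = 40, so t_{329} = t_{41} = 13.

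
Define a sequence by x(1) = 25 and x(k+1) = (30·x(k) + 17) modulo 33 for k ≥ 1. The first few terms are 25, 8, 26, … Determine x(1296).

11

Listing terms: x(1) = 25,  x(2) = 8,  x(3) = 26,  x(4) = 5,  x(5) = 2,  x(6) = 11,  x(7) = 17,  x(8) = 32,  x(9) = 20,  x(10) = 23,  x(11) = 14,  x(12) = 8.
Since x(12) = x(2) = 8, the sequence is eventually periodic: after a pre-period of length 1 it cycles with period 10.
For k ≥ 2, x(k) depends only on (k - 2) mod 10. (1296 - 2) mod 10 = 4, so x(1296) = x(6) = 11.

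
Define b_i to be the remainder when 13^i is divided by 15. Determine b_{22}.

4

b_1 = 13,  b_2 = 4,  b_3 = 7,  b_4 = 1,  b_5 = 13.
The sequence repeats with period 4.
So b_{22} = b_{1 + ((22-1) mod 4)} = b_2 = 4.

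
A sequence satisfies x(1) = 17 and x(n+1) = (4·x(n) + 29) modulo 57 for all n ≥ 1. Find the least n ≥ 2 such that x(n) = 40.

2

We have x(1) = 17,  x(2) = 40,  x(3) = 18,  x(4) = 44,  x(5) = 34,  x(6) = 51,  x(7) = 5,  x(8) = 49,  x(9) = 54,  x(10) = 17.
Since x(10) = x(1) = 17, the sequence is periodic with period 9.
The value 40 first appears (with n ≥ 2) at x(2).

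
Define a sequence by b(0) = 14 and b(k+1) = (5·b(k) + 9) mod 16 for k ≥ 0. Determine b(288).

Computing terms: b(0) = 14,  b(1) = 15,  b(2) = 4,  b(3) = 13,  b(4) = 10,  b(5) = 11,  b(6) = 0,  b(7) = 9,  b(8) = 6,  b(9) = 7,  b(10) = 12,  b(11) = 5,  b(12) = 2,  b(13) = 3,  b(14) = 8,  b(15) = 1,  b(16) = 14.
Since b(16) = b(0) = 14, the sequence is periodic with period 16.
(288 - 0) mod 16 = 0, so b(288) = b(0) = 14.

14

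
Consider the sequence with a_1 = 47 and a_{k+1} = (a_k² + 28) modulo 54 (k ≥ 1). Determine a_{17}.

Listing terms: a_1 = 47; a_2 = 23; a_3 = 17; a_4 = 47.
Since a_4 = a_1 = 47, the sequence is periodic with period 3.
(17 - 1) mod 3 = 1, so a_{17} = a_2 = 23.

23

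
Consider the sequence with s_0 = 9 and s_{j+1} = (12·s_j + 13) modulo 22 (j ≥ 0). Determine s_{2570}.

1

s_0 = 9,  s_1 = 11,  s_2 = 13,  s_3 = 15,  s_4 = 17,  s_5 = 19,  s_6 = 21,  s_7 = 1,  s_8 = 3,  s_9 = 5,  s_{10} = 7,  s_{11} = 9.
Since s_{11} = s_0 = 9, the sequence is periodic with period 11.
So s_{2570} = s_{0 + ((2570-0) mod 11)} = s_7 = 1.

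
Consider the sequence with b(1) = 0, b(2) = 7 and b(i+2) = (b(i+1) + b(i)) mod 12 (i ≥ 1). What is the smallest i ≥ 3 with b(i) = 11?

6

Listing terms: b(1) = 0, b(2) = 7, b(3) = 7, b(4) = 2, b(5) = 9, b(6) = 11, b(7) = 8, b(8) = 7, b(9) = 3, b(10) = 10, b(11) = 1, b(12) = 11, b(13) = 0, b(14) = 11, b(15) = 11, b(16) = 10, b(17) = 9, b(18) = 7, b(19) = 4, b(20) = 11, b(21) = 3, b(22) = 2, b(23) = 5, b(24) = 7, b(25) = 0, b(26) = 7.
The sequence repeats with period 24.
The value 11 first appears (with i ≥ 3) at b(6).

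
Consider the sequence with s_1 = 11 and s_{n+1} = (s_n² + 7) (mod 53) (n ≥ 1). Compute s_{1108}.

44

We have s_1 = 11,  s_2 = 22,  s_3 = 14,  s_4 = 44,  s_5 = 35,  s_6 = 13,  s_7 = 17,  s_8 = 31,  s_9 = 14.
Since s_9 = s_3 = 14, the sequence is eventually periodic: after a pre-period of length 2 it cycles with period 6.
For n ≥ 3, s_n depends only on (n - 3) mod 6. (1108 - 3) mod 6 = 1, so s_{1108} = s_4 = 44.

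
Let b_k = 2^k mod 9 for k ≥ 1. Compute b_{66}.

We have b_1 = 2, b_2 = 4, b_3 = 8, b_4 = 7, b_5 = 5, b_6 = 1, b_7 = 2.
The sequence repeats with period 6.
(66 - 1) mod 6 = 5, so b_{66} = b_6 = 1.

1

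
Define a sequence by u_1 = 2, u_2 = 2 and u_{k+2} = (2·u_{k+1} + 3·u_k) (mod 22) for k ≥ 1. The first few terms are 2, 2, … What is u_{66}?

Listing terms: u_1 = 2, u_2 = 2, u_3 = 10, u_4 = 4, u_5 = 16, u_6 = 0, u_7 = 4, u_8 = 8, u_9 = 6, u_{10} = 14, u_{11} = 2, u_{12} = 2.
Since (u_{11}, u_{12}) = (u_1, u_2) = (2, 2) (two consecutive terms determine the rest), the sequence is periodic with period 10.
(66 - 1) mod 10 = 5, so u_{66} = u_6 = 0.

0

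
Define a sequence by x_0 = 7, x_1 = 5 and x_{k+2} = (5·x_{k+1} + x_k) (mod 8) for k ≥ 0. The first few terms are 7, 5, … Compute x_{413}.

x_0 = 7, x_1 = 5, x_2 = 0, x_3 = 5, x_4 = 1, x_5 = 2, x_6 = 3, x_7 = 1, x_8 = 0, x_9 = 1, x_{10} = 5, x_{11} = 2, x_{12} = 7, x_{13} = 5.
The sequence repeats with period 12.
So x_{413} = x_{0 + ((413-0) mod 12)} = x_5 = 2.

2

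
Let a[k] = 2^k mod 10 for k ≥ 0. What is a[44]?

a[0] = 1, a[1] = 2, a[2] = 4, a[3] = 8, a[4] = 6, a[5] = 2.
Since a[5] = a[1] = 2, the sequence is eventually periodic: after a pre-period of length 1 it cycles with period 4.
For k ≥ 1, a[k] depends only on (k - 1) mod 4. (44 - 1) mod 4 = 3, so a[44] = a[4] = 6.

6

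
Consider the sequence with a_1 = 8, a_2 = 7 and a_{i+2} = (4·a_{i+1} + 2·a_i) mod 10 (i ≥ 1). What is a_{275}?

Computing terms: a_1 = 8, a_2 = 7, a_3 = 4, a_4 = 0, a_5 = 8, a_6 = 2, a_7 = 4, a_8 = 0.
Since (a_7, a_8) = (a_3, a_4) = (4, 0) (two consecutive terms determine the rest), the sequence is eventually periodic: after a pre-period of length 2 it cycles with period 4.
For i ≥ 3, a_i depends only on (i - 3) mod 4. (275 - 3) mod 4 = 0, so a_{275} = a_3 = 4.

4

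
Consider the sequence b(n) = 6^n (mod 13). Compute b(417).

5

We have b(0) = 1, b(1) = 6, b(2) = 10, b(3) = 8, b(4) = 9, b(5) = 2, b(6) = 12, b(7) = 7, b(8) = 3, b(9) = 5, b(10) = 4, b(11) = 11, b(12) = 1.
Since b(12) = b(0) = 1, the sequence is periodic with period 12.
(417 - 0) mod 12 = 9, so b(417) = b(9) = 5.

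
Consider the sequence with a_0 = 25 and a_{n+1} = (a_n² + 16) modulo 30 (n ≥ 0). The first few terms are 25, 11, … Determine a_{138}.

Computing terms: a_0 = 25,  a_1 = 11,  a_2 = 17,  a_3 = 5,  a_4 = 11.
Since a_4 = a_1 = 11, the sequence is eventually periodic: after a pre-period of length 1 it cycles with period 3.
For n ≥ 1, a_n depends only on (n - 1) mod 3. (138 - 1) mod 3 = 2, so a_{138} = a_3 = 5.

5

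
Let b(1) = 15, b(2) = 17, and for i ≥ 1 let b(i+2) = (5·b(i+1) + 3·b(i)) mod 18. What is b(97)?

1

We have b(1) = 15, b(2) = 17, b(3) = 4, b(4) = 17, b(5) = 7, b(6) = 14, b(7) = 1, b(8) = 11, b(9) = 4, b(10) = 17.
Since (b(9), b(10)) = (b(3), b(4)) = (4, 17) (two consecutive terms determine the rest), the sequence is eventually periodic: after a pre-period of length 2 it cycles with period 6.
For i ≥ 3, b(i) depends only on (i - 3) mod 6. (97 - 3) mod 6 = 4, so b(97) = b(7) = 1.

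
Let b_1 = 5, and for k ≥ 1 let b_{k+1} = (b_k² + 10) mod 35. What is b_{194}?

0

Listing terms: b_1 = 5, b_2 = 0, b_3 = 10, b_4 = 5.
Since b_4 = b_1 = 5, the sequence is periodic with period 3.
So b_{194} = b_{1 + ((194-1) mod 3)} = b_2 = 0.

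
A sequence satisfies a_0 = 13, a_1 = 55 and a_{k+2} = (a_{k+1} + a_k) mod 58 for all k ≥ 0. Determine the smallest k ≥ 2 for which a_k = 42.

Listing terms: a_0 = 13; a_1 = 55; a_2 = 10; a_3 = 7; a_4 = 17; a_5 = 24; a_6 = 41; a_7 = 7; a_8 = 48; a_9 = 55; a_{10} = 45; a_{11} = 42; a_{12} = 29; a_{13} = 13; a_{14} = 42; a_{15} = 55; a_{16} = 39; a_{17} = 36; a_{18} = 17; a_{19} = 53; a_{20} = 12; a_{21} = 7; a_{22} = 19; a_{23} = 26; a_{24} = 45; a_{25} = 13; a_{26} = 0; a_{27} = 13; a_{28} = 13; a_{29} = 26; a_{30} = 39; a_{31} = 7; a_{32} = 46; a_{33} = 53; a_{34} = 41; a_{35} = 36; a_{36} = 19; a_{37} = 55; a_{38} = 16; a_{39} = 13; a_{40} = 29; a_{41} = 42; a_{42} = 13; a_{43} = 55.
The sequence repeats with period 42.
The value 42 first appears (with k ≥ 2) at a_{11}.

11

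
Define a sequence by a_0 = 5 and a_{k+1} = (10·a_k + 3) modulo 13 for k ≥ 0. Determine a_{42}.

5

Computing terms: a_0 = 5; a_1 = 1; a_2 = 0; a_3 = 3; a_4 = 7; a_5 = 8; a_6 = 5.
Since a_6 = a_0 = 5, the sequence is periodic with period 6.
So a_{42} = a_{0 + ((42-0) mod 6)} = a_0 = 5.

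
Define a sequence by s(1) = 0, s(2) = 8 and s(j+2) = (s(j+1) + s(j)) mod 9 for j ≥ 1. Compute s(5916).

1

Listing terms: s(1) = 0, s(2) = 8, s(3) = 8, s(4) = 7, s(5) = 6, s(6) = 4, s(7) = 1, s(8) = 5, s(9) = 6, s(10) = 2, s(11) = 8, s(12) = 1, s(13) = 0, s(14) = 1, s(15) = 1, s(16) = 2, s(17) = 3, s(18) = 5, s(19) = 8, s(20) = 4, s(21) = 3, s(22) = 7, s(23) = 1, s(24) = 8, s(25) = 0, s(26) = 8.
The sequence repeats with period 24.
(5916 - 1) mod 24 = 11, so s(5916) = s(12) = 1.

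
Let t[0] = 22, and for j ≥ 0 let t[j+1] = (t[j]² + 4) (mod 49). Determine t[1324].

22

Listing terms: t[0] = 22, t[1] = 47, t[2] = 8, t[3] = 19, t[4] = 22.
The sequence repeats with period 4.
(1324 - 0) mod 4 = 0, so t[1324] = t[0] = 22.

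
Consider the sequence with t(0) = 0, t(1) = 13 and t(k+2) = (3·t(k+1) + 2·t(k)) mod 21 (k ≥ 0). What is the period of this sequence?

Listing terms: t(0) = 0, t(1) = 13, t(2) = 18, t(3) = 17, t(4) = 3, t(5) = 1, t(6) = 9, t(7) = 8, t(8) = 0, t(9) = 16, t(10) = 6, t(11) = 8, t(12) = 15, t(13) = 19, t(14) = 3, t(15) = 5, t(16) = 0, t(17) = 10, t(18) = 9, t(19) = 5, t(20) = 12, t(21) = 4, t(22) = 15, t(23) = 11, t(24) = 0, t(25) = 1, t(26) = 3, t(27) = 11, t(28) = 18, t(29) = 13, t(30) = 12, t(31) = 20, t(32) = 0, t(33) = 19, t(34) = 15, t(35) = 20, t(36) = 6, t(37) = 16, t(38) = 18, t(39) = 2, t(40) = 0, t(41) = 4, t(42) = 12, t(43) = 2, t(44) = 9, t(45) = 10, t(46) = 6, t(47) = 17, t(48) = 0, t(49) = 13.
Since (t(48), t(49)) = (t(0), t(1)) = (0, 13) (two consecutive terms determine the rest), the sequence is periodic with period 48.

48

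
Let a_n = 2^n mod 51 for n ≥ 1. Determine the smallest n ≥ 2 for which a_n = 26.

7

Computing terms: a_1 = 2,  a_2 = 4,  a_3 = 8,  a_4 = 16,  a_5 = 32,  a_6 = 13,  a_7 = 26,  a_8 = 1,  a_9 = 2.
The sequence repeats with period 8.
The value 26 first appears (with n ≥ 2) at a_7.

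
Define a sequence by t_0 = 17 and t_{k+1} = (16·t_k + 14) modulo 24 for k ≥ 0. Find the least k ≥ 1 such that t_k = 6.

Listing terms: t_0 = 17; t_1 = 22; t_2 = 6; t_3 = 14; t_4 = 22.
Since t_4 = t_1 = 22, the sequence is eventually periodic: after a pre-period of length 1 it cycles with period 3.
The value 6 first appears (with k ≥ 1) at t_2.

2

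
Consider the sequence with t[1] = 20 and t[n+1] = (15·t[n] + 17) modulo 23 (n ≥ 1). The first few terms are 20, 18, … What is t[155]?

Listing terms: t[1] = 20; t[2] = 18; t[3] = 11; t[4] = 21; t[5] = 10; t[6] = 6; t[7] = 15; t[8] = 12; t[9] = 13; t[10] = 5; t[11] = 0; t[12] = 17; t[13] = 19; t[14] = 3; t[15] = 16; t[16] = 4; t[17] = 8; t[18] = 22; t[19] = 2; t[20] = 1; t[21] = 9; t[22] = 14; t[23] = 20.
Since t[23] = t[1] = 20, the sequence is periodic with period 22.
So t[155] = t[1 + ((155-1) mod 22)] = t[1] = 20.

20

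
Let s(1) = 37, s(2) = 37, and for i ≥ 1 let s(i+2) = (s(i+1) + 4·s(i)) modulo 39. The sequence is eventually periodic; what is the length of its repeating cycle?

Listing terms: s(1) = 37, s(2) = 37, s(3) = 29, s(4) = 21, s(5) = 20, s(6) = 26, s(7) = 28, s(8) = 15, s(9) = 10, s(10) = 31, s(11) = 32, s(12) = 0, s(13) = 11, s(14) = 11, s(15) = 16, s(16) = 21, s(17) = 7, s(18) = 13, s(19) = 2, s(20) = 15, s(21) = 23, s(22) = 5, s(23) = 19, s(24) = 0, s(25) = 37, s(26) = 37.
Since (s(25), s(26)) = (s(1), s(2)) = (37, 37) (two consecutive terms determine the rest), the sequence is periodic with period 24.

24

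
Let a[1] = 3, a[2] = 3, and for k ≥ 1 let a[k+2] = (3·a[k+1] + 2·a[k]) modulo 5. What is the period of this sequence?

Computing terms: a[1] = 3; a[2] = 3; a[3] = 0; a[4] = 1; a[5] = 3; a[6] = 1; a[7] = 4; a[8] = 4; a[9] = 0; a[10] = 3; a[11] = 4; a[12] = 3; a[13] = 2; a[14] = 2; a[15] = 0; a[16] = 4; a[17] = 2; a[18] = 4; a[19] = 1; a[20] = 1; a[21] = 0; a[22] = 2; a[23] = 1; a[24] = 2; a[25] = 3; a[26] = 3.
Since (a[25], a[26]) = (a[1], a[2]) = (3, 3) (two consecutive terms determine the rest), the sequence is periodic with period 24.

24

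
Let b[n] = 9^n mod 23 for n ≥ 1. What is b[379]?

Listing terms: b[1] = 9; b[2] = 12; b[3] = 16; b[4] = 6; b[5] = 8; b[6] = 3; b[7] = 4; b[8] = 13; b[9] = 2; b[10] = 18; b[11] = 1; b[12] = 9.
Since b[12] = b[1] = 9, the sequence is periodic with period 11.
So b[379] = b[1 + ((379-1) mod 11)] = b[5] = 8.

8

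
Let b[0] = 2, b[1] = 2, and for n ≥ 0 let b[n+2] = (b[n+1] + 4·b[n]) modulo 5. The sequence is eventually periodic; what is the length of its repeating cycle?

Listing terms: b[0] = 2,  b[1] = 2,  b[2] = 0,  b[3] = 3,  b[4] = 3,  b[5] = 0,  b[6] = 2,  b[7] = 2.
The sequence repeats with period 6.

6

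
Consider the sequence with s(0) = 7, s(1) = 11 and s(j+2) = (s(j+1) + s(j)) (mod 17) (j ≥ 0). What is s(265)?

s(0) = 7; s(1) = 11; s(2) = 1; s(3) = 12; s(4) = 13; s(5) = 8; s(6) = 4; s(7) = 12; s(8) = 16; s(9) = 11; s(10) = 10; s(11) = 4; s(12) = 14; s(13) = 1; s(14) = 15; s(15) = 16; s(16) = 14; s(17) = 13; s(18) = 10; s(19) = 6; s(20) = 16; s(21) = 5; s(22) = 4; s(23) = 9; s(24) = 13; s(25) = 5; s(26) = 1; s(27) = 6; s(28) = 7; s(29) = 13; s(30) = 3; s(31) = 16; s(32) = 2; s(33) = 1; s(34) = 3; s(35) = 4; s(36) = 7; s(37) = 11.
Since (s(36), s(37)) = (s(0), s(1)) = (7, 11) (two consecutive terms determine the rest), the sequence is periodic with period 36.
(265 - 0) mod 36 = 13, so s(265) = s(13) = 1.

1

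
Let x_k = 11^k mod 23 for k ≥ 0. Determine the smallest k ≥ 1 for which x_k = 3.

14

We have x_0 = 1, x_1 = 11, x_2 = 6, x_3 = 20, x_4 = 13, x_5 = 5, x_6 = 9, x_7 = 7, x_8 = 8, x_9 = 19, x_{10} = 2, x_{11} = 22, x_{12} = 12, x_{13} = 17, x_{14} = 3, x_{15} = 10, x_{16} = 18, x_{17} = 14, x_{18} = 16, x_{19} = 15, x_{20} = 4, x_{21} = 21, x_{22} = 1.
Since x_{22} = x_0 = 1, the sequence is periodic with period 22.
The value 3 first appears (with k ≥ 1) at x_{14}.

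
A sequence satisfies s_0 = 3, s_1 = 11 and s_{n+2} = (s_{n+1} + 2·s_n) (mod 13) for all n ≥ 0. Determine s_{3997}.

s_0 = 3; s_1 = 11; s_2 = 4; s_3 = 0; s_4 = 8; s_5 = 8; s_6 = 11; s_7 = 1; s_8 = 10; s_9 = 12; s_{10} = 6; s_{11} = 4; s_{12} = 3; s_{13} = 11.
The sequence repeats with period 12.
(3997 - 0) mod 12 = 1, so s_{3997} = s_1 = 11.

11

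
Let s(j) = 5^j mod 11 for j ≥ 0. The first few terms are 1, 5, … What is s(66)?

s(0) = 1,  s(1) = 5,  s(2) = 3,  s(3) = 4,  s(4) = 9,  s(5) = 1.
The sequence repeats with period 5.
So s(66) = s(0 + ((66-0) mod 5)) = s(1) = 5.

5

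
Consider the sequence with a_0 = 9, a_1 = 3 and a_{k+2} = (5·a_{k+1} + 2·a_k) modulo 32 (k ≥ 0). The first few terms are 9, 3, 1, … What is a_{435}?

Computing terms: a_0 = 9,  a_1 = 3,  a_2 = 1,  a_3 = 11,  a_4 = 25,  a_5 = 19,  a_6 = 17,  a_7 = 27,  a_8 = 9,  a_9 = 3.
Since (a_8, a_9) = (a_0, a_1) = (9, 3) (two consecutive terms determine the rest), the sequence is periodic with period 8.
So a_{435} = a_{0 + ((435-0) mod 8)} = a_3 = 11.

11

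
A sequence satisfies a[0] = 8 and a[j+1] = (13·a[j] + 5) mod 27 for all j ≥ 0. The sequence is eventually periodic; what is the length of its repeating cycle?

27

a[0] = 8; a[1] = 1; a[2] = 18; a[3] = 23; a[4] = 7; a[5] = 15; a[6] = 11; a[7] = 13; a[8] = 12; a[9] = 26; a[10] = 19; a[11] = 9; a[12] = 14; a[13] = 25; a[14] = 6; a[15] = 2; a[16] = 4; a[17] = 3; a[18] = 17; a[19] = 10; a[20] = 0; a[21] = 5; a[22] = 16; a[23] = 24; a[24] = 20; a[25] = 22; a[26] = 21; a[27] = 8.
The sequence repeats with period 27.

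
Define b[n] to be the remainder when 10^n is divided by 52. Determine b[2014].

Listing terms: b[1] = 10,  b[2] = 48,  b[3] = 12,  b[4] = 16,  b[5] = 4,  b[6] = 40,  b[7] = 36,  b[8] = 48.
Since b[8] = b[2] = 48, the sequence is eventually periodic: after a pre-period of length 1 it cycles with period 6.
For n ≥ 2, b[n] depends only on (n - 2) mod 6. (2014 - 2) mod 6 = 2, so b[2014] = b[4] = 16.

16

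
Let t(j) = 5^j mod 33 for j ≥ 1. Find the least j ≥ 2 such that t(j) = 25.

Listing terms: t(1) = 5, t(2) = 25, t(3) = 26, t(4) = 31, t(5) = 23, t(6) = 16, t(7) = 14, t(8) = 4, t(9) = 20, t(10) = 1, t(11) = 5.
Since t(11) = t(1) = 5, the sequence is periodic with period 10.
The value 25 first appears (with j ≥ 2) at t(2).

2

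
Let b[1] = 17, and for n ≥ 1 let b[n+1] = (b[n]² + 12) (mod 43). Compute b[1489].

27

Listing terms: b[1] = 17, b[2] = 0, b[3] = 12, b[4] = 27, b[5] = 10, b[6] = 26, b[7] = 0.
Since b[7] = b[2] = 0, the sequence is eventually periodic: after a pre-period of length 1 it cycles with period 5.
For n ≥ 2, b[n] depends only on (n - 2) mod 5. (1489 - 2) mod 5 = 2, so b[1489] = b[4] = 27.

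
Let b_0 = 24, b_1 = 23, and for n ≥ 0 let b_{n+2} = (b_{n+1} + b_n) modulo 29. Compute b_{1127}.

27

Listing terms: b_0 = 24, b_1 = 23, b_2 = 18, b_3 = 12, b_4 = 1, b_5 = 13, b_6 = 14, b_7 = 27, b_8 = 12, b_9 = 10, b_{10} = 22, b_{11} = 3, b_{12} = 25, b_{13} = 28, b_{14} = 24, b_{15} = 23.
The sequence repeats with period 14.
So b_{1127} = b_{0 + ((1127-0) mod 14)} = b_7 = 27.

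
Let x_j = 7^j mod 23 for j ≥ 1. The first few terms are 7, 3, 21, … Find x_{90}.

x_1 = 7,  x_2 = 3,  x_3 = 21,  x_4 = 9,  x_5 = 17,  x_6 = 4,  x_7 = 5,  x_8 = 12,  x_9 = 15,  x_{10} = 13,  x_{11} = 22,  x_{12} = 16,  x_{13} = 20,  x_{14} = 2,  x_{15} = 14,  x_{16} = 6,  x_{17} = 19,  x_{18} = 18,  x_{19} = 11,  x_{20} = 8,  x_{21} = 10,  x_{22} = 1,  x_{23} = 7.
The sequence repeats with period 22.
(90 - 1) mod 22 = 1, so x_{90} = x_2 = 3.

3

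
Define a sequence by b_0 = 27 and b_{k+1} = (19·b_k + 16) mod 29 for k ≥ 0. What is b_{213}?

19

Listing terms: b_0 = 27, b_1 = 7, b_2 = 4, b_3 = 5, b_4 = 24, b_5 = 8, b_6 = 23, b_7 = 18, b_8 = 10, b_9 = 3, b_{10} = 15, b_{11} = 11, b_{12} = 22, b_{13} = 28, b_{14} = 26, b_{15} = 17, b_{16} = 20, b_{17} = 19, b_{18} = 0, b_{19} = 16, b_{20} = 1, b_{21} = 6, b_{22} = 14, b_{23} = 21, b_{24} = 9, b_{25} = 13, b_{26} = 2, b_{27} = 25, b_{28} = 27.
The sequence repeats with period 28.
So b_{213} = b_{0 + ((213-0) mod 28)} = b_{17} = 19.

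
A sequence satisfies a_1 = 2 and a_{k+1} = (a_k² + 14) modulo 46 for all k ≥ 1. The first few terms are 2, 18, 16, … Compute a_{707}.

4

We have a_1 = 2,  a_2 = 18,  a_3 = 16,  a_4 = 40,  a_5 = 4,  a_6 = 30,  a_7 = 40.
Since a_7 = a_4 = 40, the sequence is eventually periodic: after a pre-period of length 3 it cycles with period 3.
For k ≥ 4, a_k depends only on (k - 4) mod 3. (707 - 4) mod 3 = 1, so a_{707} = a_5 = 4.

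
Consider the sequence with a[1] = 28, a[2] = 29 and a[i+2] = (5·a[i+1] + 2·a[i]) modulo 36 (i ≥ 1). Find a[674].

We have a[1] = 28, a[2] = 29, a[3] = 21, a[4] = 19, a[5] = 29, a[6] = 3, a[7] = 1, a[8] = 11, a[9] = 21, a[10] = 19.
Since (a[9], a[10]) = (a[3], a[4]) = (21, 19) (two consecutive terms determine the rest), the sequence is eventually periodic: after a pre-period of length 2 it cycles with period 6.
For i ≥ 3, a[i] depends only on (i - 3) mod 6. (674 - 3) mod 6 = 5, so a[674] = a[8] = 11.

11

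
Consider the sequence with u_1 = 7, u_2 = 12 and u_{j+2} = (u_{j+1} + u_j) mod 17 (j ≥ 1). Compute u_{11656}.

6

u_1 = 7, u_2 = 12, u_3 = 2, u_4 = 14, u_5 = 16, u_6 = 13, u_7 = 12, u_8 = 8, u_9 = 3, u_{10} = 11, u_{11} = 14, u_{12} = 8, u_{13} = 5, u_{14} = 13, u_{15} = 1, u_{16} = 14, u_{17} = 15, u_{18} = 12, u_{19} = 10, u_{20} = 5, u_{21} = 15, u_{22} = 3, u_{23} = 1, u_{24} = 4, u_{25} = 5, u_{26} = 9, u_{27} = 14, u_{28} = 6, u_{29} = 3, u_{30} = 9, u_{31} = 12, u_{32} = 4, u_{33} = 16, u_{34} = 3, u_{35} = 2, u_{36} = 5, u_{37} = 7, u_{38} = 12.
The sequence repeats with period 36.
So u_{11656} = u_{1 + ((11656-1) mod 36)} = u_{28} = 6.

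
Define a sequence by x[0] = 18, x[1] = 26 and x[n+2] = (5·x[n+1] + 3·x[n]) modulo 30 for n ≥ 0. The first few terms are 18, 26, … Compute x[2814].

16

x[0] = 18; x[1] = 26; x[2] = 4; x[3] = 8; x[4] = 22; x[5] = 14; x[6] = 16; x[7] = 2; x[8] = 28; x[9] = 26; x[10] = 4.
Since (x[9], x[10]) = (x[1], x[2]) = (26, 4) (two consecutive terms determine the rest), the sequence is eventually periodic: after a pre-period of length 1 it cycles with period 8.
For n ≥ 1, x[n] depends only on (n - 1) mod 8. (2814 - 1) mod 8 = 5, so x[2814] = x[6] = 16.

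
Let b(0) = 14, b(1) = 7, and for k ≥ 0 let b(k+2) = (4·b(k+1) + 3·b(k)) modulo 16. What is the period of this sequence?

b(0) = 14; b(1) = 7; b(2) = 6; b(3) = 13; b(4) = 6; b(5) = 15; b(6) = 14; b(7) = 5; b(8) = 14; b(9) = 7.
Since (b(8), b(9)) = (b(0), b(1)) = (14, 7) (two consecutive terms determine the rest), the sequence is periodic with period 8.

8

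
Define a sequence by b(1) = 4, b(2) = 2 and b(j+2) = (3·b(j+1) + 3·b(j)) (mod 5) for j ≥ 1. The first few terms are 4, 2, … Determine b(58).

We have b(1) = 4, b(2) = 2, b(3) = 3, b(4) = 0, b(5) = 4, b(6) = 2.
The sequence repeats with period 4.
So b(58) = b(1 + ((58-1) mod 4)) = b(2) = 2.

2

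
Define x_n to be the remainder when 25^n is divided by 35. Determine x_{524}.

30

x_0 = 1,  x_1 = 25,  x_2 = 30,  x_3 = 15,  x_4 = 25.
Since x_4 = x_1 = 25, the sequence is eventually periodic: after a pre-period of length 1 it cycles with period 3.
For n ≥ 1, x_n depends only on (n - 1) mod 3. (524 - 1) mod 3 = 1, so x_{524} = x_2 = 30.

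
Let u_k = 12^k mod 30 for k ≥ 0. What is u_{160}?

6

Computing terms: u_0 = 1, u_1 = 12, u_2 = 24, u_3 = 18, u_4 = 6, u_5 = 12.
Since u_5 = u_1 = 12, the sequence is eventually periodic: after a pre-period of length 1 it cycles with period 4.
For k ≥ 1, u_k depends only on (k - 1) mod 4. (160 - 1) mod 4 = 3, so u_{160} = u_4 = 6.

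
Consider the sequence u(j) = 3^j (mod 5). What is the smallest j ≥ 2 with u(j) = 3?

5

u(1) = 3; u(2) = 4; u(3) = 2; u(4) = 1; u(5) = 3.
The sequence repeats with period 4.
The value 3 next appears (with j ≥ 2) at u(5).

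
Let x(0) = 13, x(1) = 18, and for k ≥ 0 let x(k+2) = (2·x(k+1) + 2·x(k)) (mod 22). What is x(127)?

Computing terms: x(0) = 13,  x(1) = 18,  x(2) = 18,  x(3) = 6,  x(4) = 4,  x(5) = 20,  x(6) = 4,  x(7) = 4,  x(8) = 16,  x(9) = 18,  x(10) = 2,  x(11) = 18,  x(12) = 18.
Since (x(11), x(12)) = (x(1), x(2)) = (18, 18) (two consecutive terms determine the rest), the sequence is eventually periodic: after a pre-period of length 1 it cycles with period 10.
For k ≥ 1, x(k) depends only on (k - 1) mod 10. (127 - 1) mod 10 = 6, so x(127) = x(7) = 4.

4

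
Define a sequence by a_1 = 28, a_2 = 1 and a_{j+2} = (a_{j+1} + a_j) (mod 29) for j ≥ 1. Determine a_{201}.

Listing terms: a_1 = 28; a_2 = 1; a_3 = 0; a_4 = 1; a_5 = 1; a_6 = 2; a_7 = 3; a_8 = 5; a_9 = 8; a_{10} = 13; a_{11} = 21; a_{12} = 5; a_{13} = 26; a_{14} = 2; a_{15} = 28; a_{16} = 1.
The sequence repeats with period 14.
(201 - 1) mod 14 = 4, so a_{201} = a_5 = 1.

1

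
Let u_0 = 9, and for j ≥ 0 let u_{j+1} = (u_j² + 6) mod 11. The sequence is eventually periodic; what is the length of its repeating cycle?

5

We have u_0 = 9; u_1 = 10; u_2 = 7; u_3 = 0; u_4 = 6; u_5 = 9.
Since u_5 = u_0 = 9, the sequence is periodic with period 5.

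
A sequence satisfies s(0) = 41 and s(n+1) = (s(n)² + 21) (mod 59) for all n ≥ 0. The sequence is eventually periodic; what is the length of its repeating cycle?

3

Computing terms: s(0) = 41,  s(1) = 50,  s(2) = 43,  s(3) = 41.
Since s(3) = s(0) = 41, the sequence is periodic with period 3.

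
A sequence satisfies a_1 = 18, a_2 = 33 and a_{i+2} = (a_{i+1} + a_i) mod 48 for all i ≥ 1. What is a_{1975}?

18

Listing terms: a_1 = 18; a_2 = 33; a_3 = 3; a_4 = 36; a_5 = 39; a_6 = 27; a_7 = 18; a_8 = 45; a_9 = 15; a_{10} = 12; a_{11} = 27; a_{12} = 39; a_{13} = 18; a_{14} = 9; a_{15} = 27; a_{16} = 36; a_{17} = 15; a_{18} = 3; a_{19} = 18; a_{20} = 21; a_{21} = 39; a_{22} = 12; a_{23} = 3; a_{24} = 15; a_{25} = 18; a_{26} = 33.
Since (a_{25}, a_{26}) = (a_1, a_2) = (18, 33) (two consecutive terms determine the rest), the sequence is periodic with period 24.
(1975 - 1) mod 24 = 6, so a_{1975} = a_7 = 18.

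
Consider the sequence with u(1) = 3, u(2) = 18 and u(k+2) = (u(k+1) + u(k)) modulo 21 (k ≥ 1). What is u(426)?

3

We have u(1) = 3,  u(2) = 18,  u(3) = 0,  u(4) = 18,  u(5) = 18,  u(6) = 15,  u(7) = 12,  u(8) = 6,  u(9) = 18,  u(10) = 3,  u(11) = 0,  u(12) = 3,  u(13) = 3,  u(14) = 6,  u(15) = 9,  u(16) = 15,  u(17) = 3,  u(18) = 18.
Since (u(17), u(18)) = (u(1), u(2)) = (3, 18) (two consecutive terms determine the rest), the sequence is periodic with period 16.
(426 - 1) mod 16 = 9, so u(426) = u(10) = 3.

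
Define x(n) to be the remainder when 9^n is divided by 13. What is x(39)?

Computing terms: x(0) = 1, x(1) = 9, x(2) = 3, x(3) = 1.
The sequence repeats with period 3.
So x(39) = x(0 + ((39-0) mod 3)) = x(0) = 1.

1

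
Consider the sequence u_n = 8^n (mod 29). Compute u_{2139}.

3

u_0 = 1; u_1 = 8; u_2 = 6; u_3 = 19; u_4 = 7; u_5 = 27; u_6 = 13; u_7 = 17; u_8 = 20; u_9 = 15; u_{10} = 4; u_{11} = 3; u_{12} = 24; u_{13} = 18; u_{14} = 28; u_{15} = 21; u_{16} = 23; u_{17} = 10; u_{18} = 22; u_{19} = 2; u_{20} = 16; u_{21} = 12; u_{22} = 9; u_{23} = 14; u_{24} = 25; u_{25} = 26; u_{26} = 5; u_{27} = 11; u_{28} = 1.
The sequence repeats with period 28.
So u_{2139} = u_{0 + ((2139-0) mod 28)} = u_{11} = 3.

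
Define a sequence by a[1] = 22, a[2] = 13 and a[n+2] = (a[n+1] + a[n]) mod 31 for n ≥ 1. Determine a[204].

17

We have a[1] = 22,  a[2] = 13,  a[3] = 4,  a[4] = 17,  a[5] = 21,  a[6] = 7,  a[7] = 28,  a[8] = 4,  a[9] = 1,  a[10] = 5,  a[11] = 6,  a[12] = 11,  a[13] = 17,  a[14] = 28,  a[15] = 14,  a[16] = 11,  a[17] = 25,  a[18] = 5,  a[19] = 30,  a[20] = 4,  a[21] = 3,  a[22] = 7,  a[23] = 10,  a[24] = 17,  a[25] = 27,  a[26] = 13,  a[27] = 9,  a[28] = 22,  a[29] = 0,  a[30] = 22,  a[31] = 22,  a[32] = 13.
Since (a[31], a[32]) = (a[1], a[2]) = (22, 13) (two consecutive terms determine the rest), the sequence is periodic with period 30.
(204 - 1) mod 30 = 23, so a[204] = a[24] = 17.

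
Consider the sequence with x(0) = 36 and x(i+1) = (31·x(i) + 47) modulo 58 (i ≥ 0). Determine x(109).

25

x(0) = 36, x(1) = 3, x(2) = 24, x(3) = 37, x(4) = 34, x(5) = 57, x(6) = 16, x(7) = 21, x(8) = 2, x(9) = 51, x(10) = 4, x(11) = 55, x(12) = 12, x(13) = 13, x(14) = 44, x(15) = 19, x(16) = 56, x(17) = 43, x(18) = 46, x(19) = 23, x(20) = 6, x(21) = 1, x(22) = 20, x(23) = 29, x(24) = 18, x(25) = 25, x(26) = 10, x(27) = 9, x(28) = 36.
Since x(28) = x(0) = 36, the sequence is periodic with period 28.
So x(109) = x(0 + ((109-0) mod 28)) = x(25) = 25.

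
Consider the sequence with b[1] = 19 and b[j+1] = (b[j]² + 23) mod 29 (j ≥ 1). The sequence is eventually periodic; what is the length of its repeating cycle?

7

b[1] = 19; b[2] = 7; b[3] = 14; b[4] = 16; b[5] = 18; b[6] = 28; b[7] = 24; b[8] = 19.
The sequence repeats with period 7.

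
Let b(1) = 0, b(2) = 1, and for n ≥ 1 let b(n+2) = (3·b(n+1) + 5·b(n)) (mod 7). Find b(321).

3

b(1) = 0; b(2) = 1; b(3) = 3; b(4) = 0; b(5) = 1.
The sequence repeats with period 3.
(321 - 1) mod 3 = 2, so b(321) = b(3) = 3.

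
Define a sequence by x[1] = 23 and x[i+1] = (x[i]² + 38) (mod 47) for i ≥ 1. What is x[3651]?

Computing terms: x[1] = 23; x[2] = 3; x[3] = 0; x[4] = 38; x[5] = 25; x[6] = 5; x[7] = 16; x[8] = 12; x[9] = 41; x[10] = 27; x[11] = 15; x[12] = 28; x[13] = 23.
Since x[13] = x[1] = 23, the sequence is periodic with period 12.
(3651 - 1) mod 12 = 2, so x[3651] = x[3] = 0.

0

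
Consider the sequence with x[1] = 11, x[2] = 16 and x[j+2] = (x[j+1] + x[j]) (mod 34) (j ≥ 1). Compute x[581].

We have x[1] = 11; x[2] = 16; x[3] = 27; x[4] = 9; x[5] = 2; x[6] = 11; x[7] = 13; x[8] = 24; x[9] = 3; x[10] = 27; x[11] = 30; x[12] = 23; x[13] = 19; x[14] = 8; x[15] = 27; x[16] = 1; x[17] = 28; x[18] = 29; x[19] = 23; x[20] = 18; x[21] = 7; x[22] = 25; x[23] = 32; x[24] = 23; x[25] = 21; x[26] = 10; x[27] = 31; x[28] = 7; x[29] = 4; x[30] = 11; x[31] = 15; x[32] = 26; x[33] = 7; x[34] = 33; x[35] = 6; x[36] = 5; x[37] = 11; x[38] = 16.
The sequence repeats with period 36.
(581 - 1) mod 36 = 4, so x[581] = x[5] = 2.

2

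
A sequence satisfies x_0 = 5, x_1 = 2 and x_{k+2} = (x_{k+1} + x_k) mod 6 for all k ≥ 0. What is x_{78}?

5

We have x_0 = 5, x_1 = 2, x_2 = 1, x_3 = 3, x_4 = 4, x_5 = 1, x_6 = 5, x_7 = 0, x_8 = 5, x_9 = 5, x_{10} = 4, x_{11} = 3, x_{12} = 1, x_{13} = 4, x_{14} = 5, x_{15} = 3, x_{16} = 2, x_{17} = 5, x_{18} = 1, x_{19} = 0, x_{20} = 1, x_{21} = 1, x_{22} = 2, x_{23} = 3, x_{24} = 5, x_{25} = 2.
Since (x_{24}, x_{25}) = (x_0, x_1) = (5, 2) (two consecutive terms determine the rest), the sequence is periodic with period 24.
So x_{78} = x_{0 + ((78-0) mod 24)} = x_6 = 5.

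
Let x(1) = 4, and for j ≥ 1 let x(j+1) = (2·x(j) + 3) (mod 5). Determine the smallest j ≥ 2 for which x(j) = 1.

2

Computing terms: x(1) = 4,  x(2) = 1,  x(3) = 0,  x(4) = 3,  x(5) = 4.
The sequence repeats with period 4.
The value 1 first appears (with j ≥ 2) at x(2).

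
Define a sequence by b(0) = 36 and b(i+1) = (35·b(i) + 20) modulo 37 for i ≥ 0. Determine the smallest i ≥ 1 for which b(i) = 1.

28

Computing terms: b(0) = 36, b(1) = 22, b(2) = 13, b(3) = 31, b(4) = 32, b(5) = 30, b(6) = 34, b(7) = 26, b(8) = 5, b(9) = 10, b(10) = 0, b(11) = 20, b(12) = 17, b(13) = 23, b(14) = 11, b(15) = 35, b(16) = 24, b(17) = 9, b(18) = 2, b(19) = 16, b(20) = 25, b(21) = 7, b(22) = 6, b(23) = 8, b(24) = 4, b(25) = 12, b(26) = 33, b(27) = 28, b(28) = 1, b(29) = 18, b(30) = 21, b(31) = 15, b(32) = 27, b(33) = 3, b(34) = 14, b(35) = 29, b(36) = 36.
The sequence repeats with period 36.
The value 1 first appears (with i ≥ 1) at b(28).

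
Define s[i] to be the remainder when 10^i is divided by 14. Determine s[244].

4

We have s[1] = 10,  s[2] = 2,  s[3] = 6,  s[4] = 4,  s[5] = 12,  s[6] = 8,  s[7] = 10.
The sequence repeats with period 6.
So s[244] = s[1 + ((244-1) mod 6)] = s[4] = 4.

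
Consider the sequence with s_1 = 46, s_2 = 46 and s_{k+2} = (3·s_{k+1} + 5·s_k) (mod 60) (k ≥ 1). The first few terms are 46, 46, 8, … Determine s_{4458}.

16

s_1 = 46; s_2 = 46; s_3 = 8; s_4 = 14; s_5 = 22; s_6 = 16; s_7 = 38; s_8 = 14; s_9 = 52; s_{10} = 46; s_{11} = 38; s_{12} = 44; s_{13} = 22; s_{14} = 46; s_{15} = 8.
Since (s_{14}, s_{15}) = (s_2, s_3) = (46, 8) (two consecutive terms determine the rest), the sequence is eventually periodic: after a pre-period of length 1 it cycles with period 12.
For k ≥ 2, s_k depends only on (k - 2) mod 12. (4458 - 2) mod 12 = 4, so s_{4458} = s_6 = 16.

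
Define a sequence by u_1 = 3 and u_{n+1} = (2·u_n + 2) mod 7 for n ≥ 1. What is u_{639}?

Computing terms: u_1 = 3; u_2 = 1; u_3 = 4; u_4 = 3.
Since u_4 = u_1 = 3, the sequence is periodic with period 3.
(639 - 1) mod 3 = 2, so u_{639} = u_3 = 4.

4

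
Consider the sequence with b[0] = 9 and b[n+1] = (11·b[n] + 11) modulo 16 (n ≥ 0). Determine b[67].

b[0] = 9,  b[1] = 14,  b[2] = 5,  b[3] = 2,  b[4] = 1,  b[5] = 6,  b[6] = 13,  b[7] = 10,  b[8] = 9.
The sequence repeats with period 8.
So b[67] = b[0 + ((67-0) mod 8)] = b[3] = 2.

2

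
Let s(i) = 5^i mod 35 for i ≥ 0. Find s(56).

25

s(0) = 1,  s(1) = 5,  s(2) = 25,  s(3) = 20,  s(4) = 30,  s(5) = 10,  s(6) = 15,  s(7) = 5.
Since s(7) = s(1) = 5, the sequence is eventually periodic: after a pre-period of length 1 it cycles with period 6.
For i ≥ 1, s(i) depends only on (i - 1) mod 6. (56 - 1) mod 6 = 1, so s(56) = s(2) = 25.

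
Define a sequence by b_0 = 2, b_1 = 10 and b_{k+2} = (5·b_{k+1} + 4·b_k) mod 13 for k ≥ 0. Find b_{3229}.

11

Listing terms: b_0 = 2; b_1 = 10; b_2 = 6; b_3 = 5; b_4 = 10; b_5 = 5; b_6 = 0; b_7 = 7; b_8 = 9; b_9 = 8; b_{10} = 11; b_{11} = 9; b_{12} = 11; b_{13} = 0; b_{14} = 5; b_{15} = 12; b_{16} = 2; b_{17} = 6; b_{18} = 12; b_{19} = 6; b_{20} = 0; b_{21} = 11; b_{22} = 3; b_{23} = 7; b_{24} = 8; b_{25} = 3; b_{26} = 8; b_{27} = 0; b_{28} = 6; b_{29} = 4; b_{30} = 5; b_{31} = 2; b_{32} = 4; b_{33} = 2; b_{34} = 0; b_{35} = 8; b_{36} = 1; b_{37} = 11; b_{38} = 7; b_{39} = 1; b_{40} = 7; b_{41} = 0; b_{42} = 2; b_{43} = 10.
The sequence repeats with period 42.
(3229 - 0) mod 42 = 37, so b_{3229} = b_{37} = 11.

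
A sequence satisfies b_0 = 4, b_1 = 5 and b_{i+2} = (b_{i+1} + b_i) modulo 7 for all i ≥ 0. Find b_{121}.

b_0 = 4; b_1 = 5; b_2 = 2; b_3 = 0; b_4 = 2; b_5 = 2; b_6 = 4; b_7 = 6; b_8 = 3; b_9 = 2; b_{10} = 5; b_{11} = 0; b_{12} = 5; b_{13} = 5; b_{14} = 3; b_{15} = 1; b_{16} = 4; b_{17} = 5.
Since (b_{16}, b_{17}) = (b_0, b_1) = (4, 5) (two consecutive terms determine the rest), the sequence is periodic with period 16.
So b_{121} = b_{0 + ((121-0) mod 16)} = b_9 = 2.

2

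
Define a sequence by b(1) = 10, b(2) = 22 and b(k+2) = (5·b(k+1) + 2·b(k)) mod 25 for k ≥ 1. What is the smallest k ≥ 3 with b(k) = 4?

Computing terms: b(1) = 10,  b(2) = 22,  b(3) = 5,  b(4) = 19,  b(5) = 5,  b(6) = 13,  b(7) = 0,  b(8) = 1,  b(9) = 5,  b(10) = 2,  b(11) = 20,  b(12) = 4,  b(13) = 10,  b(14) = 8,  b(15) = 10,  b(16) = 16,  b(17) = 0,  b(18) = 7,  b(19) = 10,  b(20) = 14,  b(21) = 15,  b(22) = 3,  b(23) = 20,  b(24) = 6,  b(25) = 20,  b(26) = 12,  b(27) = 0,  b(28) = 24,  b(29) = 20,  b(30) = 23,  b(31) = 5,  b(32) = 21,  b(33) = 15,  b(34) = 17,  b(35) = 15,  b(36) = 9,  b(37) = 0,  b(38) = 18,  b(39) = 15,  b(40) = 11,  b(41) = 10,  b(42) = 22.
Since (b(41), b(42)) = (b(1), b(2)) = (10, 22) (two consecutive terms determine the rest), the sequence is periodic with period 40.
The value 4 first appears (with k ≥ 3) at b(12).

12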